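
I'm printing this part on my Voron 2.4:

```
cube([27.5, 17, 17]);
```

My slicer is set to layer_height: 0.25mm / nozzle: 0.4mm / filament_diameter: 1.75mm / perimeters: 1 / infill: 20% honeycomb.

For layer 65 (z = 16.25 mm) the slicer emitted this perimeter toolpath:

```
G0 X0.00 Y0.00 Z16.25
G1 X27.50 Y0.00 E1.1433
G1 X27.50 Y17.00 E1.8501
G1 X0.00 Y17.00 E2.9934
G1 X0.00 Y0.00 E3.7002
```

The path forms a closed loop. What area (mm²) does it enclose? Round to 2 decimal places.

Apply the shoelace formula to the sequence of (X, Y) vertices; enclosed area = 467.50 mm².

467.50 mm²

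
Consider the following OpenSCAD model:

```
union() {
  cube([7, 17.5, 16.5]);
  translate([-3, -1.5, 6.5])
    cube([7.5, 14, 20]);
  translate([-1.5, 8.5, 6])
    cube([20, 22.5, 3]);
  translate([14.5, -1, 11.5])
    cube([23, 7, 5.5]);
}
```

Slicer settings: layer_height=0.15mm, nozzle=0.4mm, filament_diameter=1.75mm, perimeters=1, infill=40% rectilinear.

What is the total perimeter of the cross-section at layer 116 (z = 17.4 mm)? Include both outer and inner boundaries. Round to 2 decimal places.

At z = 17.4 mm: the cube is absent (z outside [0, 16.5]); the cube at (-3, -1.5) (footprint 7.5×14) is included at this height (perimeter 43.00 mm); the cube at (-1.5, 8.5) is absent (z outside [6, 9]); the cube at (14.5, -1) is not intersected at this z (z outside [11.5, 17]); Taking the union: only the 7.5×14 cube at (-3, -1.5) is present, so the union is just that shape — boundary = 43.00 mm. Overall, the cross-section is a single solid region. Total boundary length (outer) = 43.00 mm.

43.00 mm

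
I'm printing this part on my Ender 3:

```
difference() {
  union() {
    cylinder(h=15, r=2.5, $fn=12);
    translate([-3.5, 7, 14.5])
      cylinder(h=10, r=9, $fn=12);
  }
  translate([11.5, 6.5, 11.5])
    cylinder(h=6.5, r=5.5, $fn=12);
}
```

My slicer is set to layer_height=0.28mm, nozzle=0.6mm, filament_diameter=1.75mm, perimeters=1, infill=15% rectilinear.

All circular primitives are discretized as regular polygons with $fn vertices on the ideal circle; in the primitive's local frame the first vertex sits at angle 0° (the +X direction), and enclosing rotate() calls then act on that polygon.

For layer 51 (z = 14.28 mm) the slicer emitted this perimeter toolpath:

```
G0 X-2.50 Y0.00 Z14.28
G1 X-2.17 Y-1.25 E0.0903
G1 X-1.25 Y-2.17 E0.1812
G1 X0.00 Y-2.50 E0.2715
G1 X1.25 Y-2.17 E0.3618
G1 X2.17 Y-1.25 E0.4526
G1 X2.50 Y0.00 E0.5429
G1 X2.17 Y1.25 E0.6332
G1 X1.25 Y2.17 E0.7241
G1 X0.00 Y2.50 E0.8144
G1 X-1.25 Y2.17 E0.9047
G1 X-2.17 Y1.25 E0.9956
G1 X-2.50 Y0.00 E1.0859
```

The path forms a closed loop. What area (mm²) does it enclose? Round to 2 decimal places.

18.79 mm²

Apply the shoelace formula to the sequence of (X, Y) vertices; enclosed area = 18.79 mm².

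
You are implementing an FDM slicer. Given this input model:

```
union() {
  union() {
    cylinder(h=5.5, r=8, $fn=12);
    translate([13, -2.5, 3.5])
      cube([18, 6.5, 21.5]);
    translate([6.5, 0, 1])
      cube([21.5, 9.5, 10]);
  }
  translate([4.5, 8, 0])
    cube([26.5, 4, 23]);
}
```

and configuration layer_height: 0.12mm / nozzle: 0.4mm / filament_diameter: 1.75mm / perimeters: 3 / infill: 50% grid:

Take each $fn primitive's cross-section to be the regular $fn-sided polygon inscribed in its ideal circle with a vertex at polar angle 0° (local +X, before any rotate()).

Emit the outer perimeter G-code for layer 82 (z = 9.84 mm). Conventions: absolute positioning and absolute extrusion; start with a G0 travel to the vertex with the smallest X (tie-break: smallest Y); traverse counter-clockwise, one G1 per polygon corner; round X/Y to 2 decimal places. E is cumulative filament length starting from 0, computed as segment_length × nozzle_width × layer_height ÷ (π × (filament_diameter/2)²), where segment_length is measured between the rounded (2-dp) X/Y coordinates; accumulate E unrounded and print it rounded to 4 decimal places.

G0 X4.50 Y8.00 Z9.84
G1 X6.50 Y8.00 E0.0399
G1 X6.50 Y0.00 E0.1996
G1 X13.00 Y0.00 E0.3293
G1 X13.00 Y-2.50 E0.3792
G1 X31.00 Y-2.50 E0.7384
G1 X31.00 Y4.00 E0.8681
G1 X28.00 Y4.00 E0.9280
G1 X28.00 Y8.00 E1.0078
G1 X31.00 Y8.00 E1.0677
G1 X31.00 Y12.00 E1.1475
G1 X4.50 Y12.00 E1.6763
G1 X4.50 Y8.00 E1.7561

At z = 9.84 mm: the cylinder is absent (z outside [0, 5.5]); the cube at (13, -2.5) is present — its section is the full 18×6.5 rectangle; the cube at (6.5, 0) is present — its section is the full 21.5×9.5 rectangle; Merging all regions: the regions partially overlap (shared area 60.00 mm²), so overlapping operands fuse into one piece — 1 connected region; the 26.5×4 cube at (4.5, 8) contributes its full rectangle; Taking the union: the regions partially overlap (shared area 32.25 mm²), so overlapping operands fuse into one piece — 1 connected region. The outline is a single polygon with 12 vertices. Extrusion per mm of travel: 0.4 × 0.12 / (π × 0.875²) = 0.019956. Accumulating E over each segment gives final E = 1.7561.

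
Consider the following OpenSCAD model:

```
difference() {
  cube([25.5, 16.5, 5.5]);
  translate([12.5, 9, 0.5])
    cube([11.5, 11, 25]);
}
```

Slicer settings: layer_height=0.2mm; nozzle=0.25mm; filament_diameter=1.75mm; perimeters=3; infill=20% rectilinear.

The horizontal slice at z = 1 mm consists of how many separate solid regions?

1

At z = 1 mm: the cube (footprint 25.5×16.5) is included at this height; the cube at (12.5, 9) is present — its section is the full 11.5×11 rectangle; After the difference (first − rest): starting from the 25.5×16.5 cube, the 11.5×11 cube at (12.5, 9) partially overlaps it — only the 86.25 mm² overlap (of its 126.50 mm²) is removed, clipping the outline — 1 connected region. The result has 1 disconnected region.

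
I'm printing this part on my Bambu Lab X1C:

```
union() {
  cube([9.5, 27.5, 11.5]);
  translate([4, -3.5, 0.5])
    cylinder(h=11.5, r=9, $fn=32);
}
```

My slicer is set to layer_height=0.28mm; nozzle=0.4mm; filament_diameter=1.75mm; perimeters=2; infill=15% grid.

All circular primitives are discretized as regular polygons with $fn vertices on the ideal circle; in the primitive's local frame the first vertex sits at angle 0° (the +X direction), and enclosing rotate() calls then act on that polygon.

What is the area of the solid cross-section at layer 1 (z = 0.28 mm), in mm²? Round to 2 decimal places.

At z = 0.28 mm: the 9.5×27.5 cube contributes its full rectangle (area 261.25 mm²); the cylinder at (4, -3.5) is not intersected at this z (z outside [0.5, 12]); Combining (union): only the 9.5×27.5 cube is present, so the union is just that shape — area = 261.25 mm². Overall, the cross-section is a single solid region. Net area = 261.25 mm².

261.25 mm²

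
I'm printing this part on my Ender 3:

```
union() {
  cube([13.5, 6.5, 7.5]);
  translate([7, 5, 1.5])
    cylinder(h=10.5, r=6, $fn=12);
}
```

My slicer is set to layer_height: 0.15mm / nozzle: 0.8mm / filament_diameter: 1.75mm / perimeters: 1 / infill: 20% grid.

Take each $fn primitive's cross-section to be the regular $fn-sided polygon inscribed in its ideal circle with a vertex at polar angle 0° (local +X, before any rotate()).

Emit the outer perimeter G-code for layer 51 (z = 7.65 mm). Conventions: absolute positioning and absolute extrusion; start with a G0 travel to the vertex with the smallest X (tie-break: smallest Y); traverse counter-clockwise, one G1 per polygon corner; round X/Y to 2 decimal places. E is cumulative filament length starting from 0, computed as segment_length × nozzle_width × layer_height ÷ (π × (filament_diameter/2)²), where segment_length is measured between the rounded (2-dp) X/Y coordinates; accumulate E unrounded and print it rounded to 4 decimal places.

At z = 7.65 mm: the cube is absent (z outside [0, 7.5]); the cylinder at (7, 5): section is a regular 12-gon, circumradius r=6; Combining (union): only the r=6 cylinder at (7, 5) is present, so the union is just that shape — 1 connected region. The outline is a single polygon with 12 vertices. Extrusion per mm of travel: 0.8 × 0.15 / (π × 0.875²) = 0.049890. Accumulating E over each segment gives final E = 1.8601.

G0 X1.00 Y5.00 Z7.65
G1 X1.80 Y2.00 E0.1549
G1 X4.00 Y-0.20 E0.3101
G1 X7.00 Y-1.00 E0.4650
G1 X10.00 Y-0.20 E0.6199
G1 X12.20 Y2.00 E0.7751
G1 X13.00 Y5.00 E0.9300
G1 X12.20 Y8.00 E1.0849
G1 X10.00 Y10.20 E1.2402
G1 X7.00 Y11.00 E1.3951
G1 X4.00 Y10.20 E1.5500
G1 X1.80 Y8.00 E1.7052
G1 X1.00 Y5.00 E1.8601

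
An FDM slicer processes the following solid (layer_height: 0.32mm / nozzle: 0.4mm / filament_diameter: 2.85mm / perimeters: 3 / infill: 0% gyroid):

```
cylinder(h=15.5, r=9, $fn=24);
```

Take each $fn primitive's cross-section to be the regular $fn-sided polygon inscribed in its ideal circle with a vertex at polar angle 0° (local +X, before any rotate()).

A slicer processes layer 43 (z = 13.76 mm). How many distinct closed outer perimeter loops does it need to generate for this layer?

1

At z = 13.76 mm: the r=9 cylinder contributes a regular 24-gon of circumradius 9. The result has 1 disconnected region.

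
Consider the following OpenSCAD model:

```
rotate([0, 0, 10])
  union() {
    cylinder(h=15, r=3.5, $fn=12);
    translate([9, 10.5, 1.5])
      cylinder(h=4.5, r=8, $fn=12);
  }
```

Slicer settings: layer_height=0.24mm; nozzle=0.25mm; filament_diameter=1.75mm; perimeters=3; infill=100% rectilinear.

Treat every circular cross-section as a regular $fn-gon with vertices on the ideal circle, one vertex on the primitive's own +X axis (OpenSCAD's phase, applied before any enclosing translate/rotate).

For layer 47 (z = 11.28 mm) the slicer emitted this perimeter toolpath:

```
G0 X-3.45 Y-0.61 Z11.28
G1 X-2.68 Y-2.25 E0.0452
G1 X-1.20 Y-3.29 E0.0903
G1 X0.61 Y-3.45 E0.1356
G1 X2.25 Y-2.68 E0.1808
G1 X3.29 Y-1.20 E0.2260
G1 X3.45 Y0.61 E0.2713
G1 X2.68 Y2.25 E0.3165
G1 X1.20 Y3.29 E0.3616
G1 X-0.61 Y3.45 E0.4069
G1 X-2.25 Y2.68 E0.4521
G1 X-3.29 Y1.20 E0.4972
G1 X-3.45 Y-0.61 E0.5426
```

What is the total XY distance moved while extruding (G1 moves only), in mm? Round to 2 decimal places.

Sum the Euclidean lengths of each G1 segment: total = 21.75 mm.

21.75 mm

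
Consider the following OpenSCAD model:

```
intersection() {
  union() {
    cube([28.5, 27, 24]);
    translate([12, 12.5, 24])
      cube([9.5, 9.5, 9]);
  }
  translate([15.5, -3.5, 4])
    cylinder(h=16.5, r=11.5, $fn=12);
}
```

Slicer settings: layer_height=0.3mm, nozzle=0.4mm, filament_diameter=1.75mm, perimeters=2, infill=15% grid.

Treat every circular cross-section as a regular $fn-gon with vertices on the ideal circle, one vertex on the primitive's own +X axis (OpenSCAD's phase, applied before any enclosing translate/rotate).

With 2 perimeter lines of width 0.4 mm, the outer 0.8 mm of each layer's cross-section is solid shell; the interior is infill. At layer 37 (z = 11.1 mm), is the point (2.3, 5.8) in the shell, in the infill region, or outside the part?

At z = 11.1 mm: the cube (footprint 28.5×27) is included at this height; the cube at (12, 12.5) is absent (z outside [24, 33]); Taking the union: only the 28.5×27 cube is present, so the union is just that shape — 1 connected region; the r=11.5 cylinder at (15.5, -3.5) contributes a regular 12-gon of circumradius 11.5; Taking the intersection: the r=11.5 cylinder at (15.5, -3.5) partially overlaps the result so far; clipping to the common part keeps 121.16 mm² — 1 connected region. Overall, the cross-section is a single solid region. The nearest boundary edge runs (5.54, 2.25)→(9.75, 6.46); distance from the point to it = 4.80 mm. The point is not inside any of the regions above, so it lies outside the cross-section (4.80 mm from the nearest boundary).

outside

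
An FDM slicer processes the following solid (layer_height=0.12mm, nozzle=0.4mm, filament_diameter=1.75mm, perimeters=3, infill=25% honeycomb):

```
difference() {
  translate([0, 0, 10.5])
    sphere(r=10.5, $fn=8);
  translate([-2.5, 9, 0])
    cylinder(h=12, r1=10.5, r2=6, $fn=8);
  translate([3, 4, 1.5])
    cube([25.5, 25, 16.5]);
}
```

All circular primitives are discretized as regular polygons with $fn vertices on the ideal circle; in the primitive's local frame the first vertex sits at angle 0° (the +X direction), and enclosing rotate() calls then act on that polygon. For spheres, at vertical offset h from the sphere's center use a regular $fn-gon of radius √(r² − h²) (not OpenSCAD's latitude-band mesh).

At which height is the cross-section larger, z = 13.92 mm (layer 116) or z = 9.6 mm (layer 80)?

layer 116 (z = 13.92 mm)

Layer 116 (z = 13.92): the r=10.5 sphere contributes a regular 8-gon of circumradius √(10.5²−3.42²) = 9.927 (area = (8/2)·9.927²·sin(360°/8) = 278.75 mm²); the cone at (-2.5, 9) does not reach this height (z outside [0, 12]); the cube at (3, 4) (footprint 25.5×25) is included at this height (area 637.50 mm²); Taking the first minus the rest: starting from the r=10.5 sphere (278.75 mm²), the 25.5×25 cube at (3, 4) partially overlaps it — only the 17.37 mm² overlap (of its 637.50 mm²) is removed, clipping the outline — area = 261.38 mm². So its area = 261.38 mm². Layer 80 (z = 9.6): the r=10.5 sphere slices to a regular 8-gon of circumradius 10.461 (√(r²−h²) with h=0.9 from center) (area = (8/2)·10.461²·sin(360°/8) = 309.54 mm²); the cone at (-2.5, 9): at t=0.800 of its height the radius interpolates to r₁+(r₂−r₁)t = 6.900, giving a regular 8-gon of that circumradius (area = (8/2)·6.900²·sin(360°/8) = 134.66 mm²); the cube at (3, 4) is present — its section is the full 25.5×25 rectangle (area 637.50 mm²); Subtracting the remaining from the first: starting from the r=10.5 sphere (309.54 mm²), the cone at (-2.5, 9) partially overlaps it — only the 65.49 mm² overlap (of its 134.66 mm²) is removed, clipping the outline; the 25.5×25 cube at (3, 4) partially overlaps it — only the 19.04 mm² overlap (of its 637.50 mm²) is removed, clipping the outline — area = 225.01 mm². So its area = 225.01 mm². Layer 116 is larger (261.38 vs 225.01 mm²).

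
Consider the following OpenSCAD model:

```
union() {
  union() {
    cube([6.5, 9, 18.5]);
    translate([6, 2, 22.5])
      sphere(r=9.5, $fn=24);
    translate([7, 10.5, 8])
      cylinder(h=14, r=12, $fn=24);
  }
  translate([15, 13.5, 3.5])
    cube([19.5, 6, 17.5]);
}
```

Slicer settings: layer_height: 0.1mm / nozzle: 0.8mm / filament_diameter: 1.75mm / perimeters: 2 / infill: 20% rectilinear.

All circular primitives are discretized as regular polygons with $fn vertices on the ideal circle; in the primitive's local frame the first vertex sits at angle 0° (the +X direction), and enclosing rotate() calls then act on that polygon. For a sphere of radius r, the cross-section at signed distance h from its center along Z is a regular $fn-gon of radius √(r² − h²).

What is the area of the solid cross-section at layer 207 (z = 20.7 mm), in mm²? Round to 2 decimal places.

At z = 20.7 mm: the cube is absent (z outside [0, 18.5]); the r=9.5 sphere at (6, 2) contributes a regular 24-gon of circumradius √(9.5²−1.8²) = 9.328 (area = (24/2)·9.328²·sin(360°/24) = 270.24 mm²); the cylinder at (7, 10.5): section is a regular 24-gon, circumradius r=12 (area = (24/2)·12.000²·sin(360°/24) = 447.24 mm²); Taking the union: the regions partially overlap — summed areas 717.48 mm² minus the doubly-counted overlap 172.76 mm² gives 544.72 mm² — area = 544.72 mm²; the cube at (15, 13.5) (footprint 19.5×6) is included at this height (area 117.00 mm²); Combining (union): the regions partially overlap — summed areas 661.72 mm² minus the doubly-counted overlap 12.71 mm² gives 649.01 mm² — area = 649.01 mm². Overall, the cross-section is a single solid region. Net area = 649.01 mm².

649.01 mm²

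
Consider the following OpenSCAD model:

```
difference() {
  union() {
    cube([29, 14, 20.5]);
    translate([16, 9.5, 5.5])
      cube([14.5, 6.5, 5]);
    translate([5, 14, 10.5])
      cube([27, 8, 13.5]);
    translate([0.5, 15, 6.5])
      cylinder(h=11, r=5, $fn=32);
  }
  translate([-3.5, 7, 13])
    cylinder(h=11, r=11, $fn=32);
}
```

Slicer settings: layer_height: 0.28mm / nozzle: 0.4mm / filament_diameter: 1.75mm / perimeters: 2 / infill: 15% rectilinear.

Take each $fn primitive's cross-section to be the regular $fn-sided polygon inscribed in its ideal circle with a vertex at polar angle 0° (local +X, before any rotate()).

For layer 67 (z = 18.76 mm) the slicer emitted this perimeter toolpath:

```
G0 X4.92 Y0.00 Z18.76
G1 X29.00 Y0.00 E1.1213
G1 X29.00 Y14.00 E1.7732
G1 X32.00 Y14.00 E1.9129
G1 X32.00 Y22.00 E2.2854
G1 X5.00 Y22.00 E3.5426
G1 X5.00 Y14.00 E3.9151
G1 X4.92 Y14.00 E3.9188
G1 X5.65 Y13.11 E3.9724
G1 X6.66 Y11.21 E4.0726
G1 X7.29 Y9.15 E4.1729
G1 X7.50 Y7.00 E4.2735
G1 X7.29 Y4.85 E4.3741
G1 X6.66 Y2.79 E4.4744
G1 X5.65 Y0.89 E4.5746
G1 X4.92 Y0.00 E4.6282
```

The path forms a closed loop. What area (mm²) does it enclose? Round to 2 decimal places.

Apply the shoelace formula to the sequence of (X, Y) vertices; enclosed area = 528.67 mm².

528.67 mm²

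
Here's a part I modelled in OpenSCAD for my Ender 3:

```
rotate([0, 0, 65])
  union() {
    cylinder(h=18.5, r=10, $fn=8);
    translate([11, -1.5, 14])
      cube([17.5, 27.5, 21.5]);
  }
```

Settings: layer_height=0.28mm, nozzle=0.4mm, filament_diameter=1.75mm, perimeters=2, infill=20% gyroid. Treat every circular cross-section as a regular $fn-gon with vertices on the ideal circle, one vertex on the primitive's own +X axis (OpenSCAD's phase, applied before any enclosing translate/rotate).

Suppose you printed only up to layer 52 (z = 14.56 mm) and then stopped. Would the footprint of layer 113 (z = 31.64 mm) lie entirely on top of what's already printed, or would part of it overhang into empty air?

entirely on top

Compare the two slices. At z = 14.56: the cylinder: section is a regular 8-gon, circumradius r=10 (area = (8/2)·10.000²·sin(360°/8) = 282.84 mm²); the cube at (11, -1.5) (footprint 17.5×27.5) is included at this height (area 481.25 mm²); Combining (union): the 2 present regions are separate (no shared area or edge), so areas and boundary lengths simply add and each stays a separate island — area = 764.09 mm²; (whole slice rotated 65° about Z — lengths, areas and connectivity unchanged). At z = 31.64: the cylinder does not reach this height (z outside [0, 18.5]); the cube at (11, -1.5) (footprint 17.5×27.5) is included at this height (area 481.25 mm²); Merging all regions: only the 17.5×27.5 cube at (11, -1.5) is present, so the union is just that shape — area = 481.25 mm²; (rotated 65° about Z; rotation is an isometry so areas/perimeters/island counts are preserved). Checking containment: the cross-section at z = 31.64 is a subset of the cross-section at z = 14.56.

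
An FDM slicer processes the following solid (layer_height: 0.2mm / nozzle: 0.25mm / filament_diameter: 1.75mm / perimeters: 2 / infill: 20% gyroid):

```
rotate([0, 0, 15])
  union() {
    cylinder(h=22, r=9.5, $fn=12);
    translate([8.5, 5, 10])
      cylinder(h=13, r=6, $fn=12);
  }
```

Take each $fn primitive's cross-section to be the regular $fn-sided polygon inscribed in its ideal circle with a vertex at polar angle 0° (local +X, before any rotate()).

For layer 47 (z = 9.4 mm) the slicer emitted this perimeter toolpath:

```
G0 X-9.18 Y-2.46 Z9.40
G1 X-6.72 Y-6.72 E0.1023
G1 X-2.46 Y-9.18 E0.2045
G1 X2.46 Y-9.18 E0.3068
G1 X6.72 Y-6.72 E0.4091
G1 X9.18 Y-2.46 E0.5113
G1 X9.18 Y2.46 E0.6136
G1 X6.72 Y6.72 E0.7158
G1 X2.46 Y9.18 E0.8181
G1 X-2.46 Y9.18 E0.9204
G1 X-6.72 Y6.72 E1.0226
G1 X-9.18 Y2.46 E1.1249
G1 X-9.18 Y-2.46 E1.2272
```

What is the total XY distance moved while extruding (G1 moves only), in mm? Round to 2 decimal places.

59.03 mm

Sum the Euclidean lengths of each G1 segment: total = 59.03 mm.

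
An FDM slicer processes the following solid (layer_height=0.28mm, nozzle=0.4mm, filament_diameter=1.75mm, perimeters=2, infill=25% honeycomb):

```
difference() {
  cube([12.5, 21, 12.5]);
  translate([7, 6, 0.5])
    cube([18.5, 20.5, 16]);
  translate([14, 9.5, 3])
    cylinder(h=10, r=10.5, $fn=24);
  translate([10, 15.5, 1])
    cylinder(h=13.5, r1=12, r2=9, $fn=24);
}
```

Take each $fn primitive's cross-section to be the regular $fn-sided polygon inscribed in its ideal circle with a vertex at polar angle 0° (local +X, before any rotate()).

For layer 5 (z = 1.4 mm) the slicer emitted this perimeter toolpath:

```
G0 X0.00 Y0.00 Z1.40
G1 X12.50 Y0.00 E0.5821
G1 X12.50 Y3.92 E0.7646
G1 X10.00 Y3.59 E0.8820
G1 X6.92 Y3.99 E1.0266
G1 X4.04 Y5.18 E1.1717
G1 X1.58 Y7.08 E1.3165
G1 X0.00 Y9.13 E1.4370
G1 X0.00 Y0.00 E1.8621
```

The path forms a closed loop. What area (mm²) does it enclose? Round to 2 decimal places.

62.15 mm²

Apply the shoelace formula to the sequence of (X, Y) vertices; enclosed area = 62.15 mm².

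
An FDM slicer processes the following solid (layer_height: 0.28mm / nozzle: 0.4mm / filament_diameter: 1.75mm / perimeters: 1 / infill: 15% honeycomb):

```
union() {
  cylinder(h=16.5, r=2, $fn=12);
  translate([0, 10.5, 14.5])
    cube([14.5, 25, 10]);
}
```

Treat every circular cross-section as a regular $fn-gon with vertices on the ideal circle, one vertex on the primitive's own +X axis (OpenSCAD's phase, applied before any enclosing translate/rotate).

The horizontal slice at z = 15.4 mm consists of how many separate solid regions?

2

At z = 15.4 mm: the r=2 cylinder contributes a regular 12-gon of circumradius 2; the 14.5×25 cube at (0, 10.5) contributes its full rectangle; Combining (union): the 2 present regions are separate (no shared area or edge), so areas and boundary lengths simply add and each stays a separate island — 2 connected regions. The result has 2 disconnected regions.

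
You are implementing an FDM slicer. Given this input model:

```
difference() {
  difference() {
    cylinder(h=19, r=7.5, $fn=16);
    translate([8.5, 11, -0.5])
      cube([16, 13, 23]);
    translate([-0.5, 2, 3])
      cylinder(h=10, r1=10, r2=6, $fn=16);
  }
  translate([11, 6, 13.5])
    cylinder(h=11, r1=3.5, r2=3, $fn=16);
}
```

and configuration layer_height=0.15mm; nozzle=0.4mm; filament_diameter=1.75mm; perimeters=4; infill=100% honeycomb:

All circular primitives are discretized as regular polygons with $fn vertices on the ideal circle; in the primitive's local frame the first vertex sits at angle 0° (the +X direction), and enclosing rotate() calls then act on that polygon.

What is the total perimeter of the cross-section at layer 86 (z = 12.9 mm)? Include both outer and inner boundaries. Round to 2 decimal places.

At z = 12.9 mm: the cylinder: section is a regular 16-gon, circumradius r=7.5 (perimeter = 2·16·7.500·sin(180°/16) = 46.82 mm); the cube at (8.5, 11) is present — its section is the full 16×13 rectangle (perimeter 58.00 mm); the cone at (-0.5, 2) (r1=10→r2=6) has section circumradius 6.040 here — a regular 16-gon (perimeter = 2·16·6.040·sin(180°/16) = 37.71 mm); Taking the first minus the rest: starting from the r=7.5 cylinder, the 16×13 cube at (8.5, 11) misses the remaining region (no effect); the cone at (-0.5, 2) partially overlaps it — only the 107.39 mm² overlap (of its 111.69 mm²) is removed, clipping the outline — boundary = 63.58 mm; the cone at (11, 6) is not intersected at this z (z outside [13.5, 24.5]); After the difference (first − rest): none of the subtracted shapes is present at this height, so that combined region is unchanged — boundary = 63.58 mm. Overall, the cross-section is a single solid region. Total boundary length (outer) = 63.58 mm.

63.58 mm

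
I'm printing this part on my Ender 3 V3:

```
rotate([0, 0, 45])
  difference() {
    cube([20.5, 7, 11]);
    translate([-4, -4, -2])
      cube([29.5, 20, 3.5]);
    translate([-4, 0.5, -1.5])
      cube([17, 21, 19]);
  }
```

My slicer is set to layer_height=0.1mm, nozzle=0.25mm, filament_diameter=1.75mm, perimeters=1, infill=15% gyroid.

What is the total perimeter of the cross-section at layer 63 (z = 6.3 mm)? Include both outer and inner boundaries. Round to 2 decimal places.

55.00 mm

At z = 6.3 mm: the 20.5×7 cube contributes its full rectangle (perimeter 55.00 mm); the cube at (-4, -4) is absent (z outside [-2, 1.5]); the cube at (-4, 0.5) (footprint 17×21) is included at this height (perimeter 76.00 mm); Subtracting the remaining from the first: starting from the 20.5×7 cube, the 17×21 cube at (-4, 0.5) partially overlaps it — only the 84.50 mm² overlap (of its 357.00 mm²) is removed, clipping the outline — boundary = 55.00 mm; (rotated 45° about Z; rotation is an isometry so areas/perimeters/island counts are preserved). Overall, the cross-section is a single solid region. Total boundary length (outer) = 55.00 mm.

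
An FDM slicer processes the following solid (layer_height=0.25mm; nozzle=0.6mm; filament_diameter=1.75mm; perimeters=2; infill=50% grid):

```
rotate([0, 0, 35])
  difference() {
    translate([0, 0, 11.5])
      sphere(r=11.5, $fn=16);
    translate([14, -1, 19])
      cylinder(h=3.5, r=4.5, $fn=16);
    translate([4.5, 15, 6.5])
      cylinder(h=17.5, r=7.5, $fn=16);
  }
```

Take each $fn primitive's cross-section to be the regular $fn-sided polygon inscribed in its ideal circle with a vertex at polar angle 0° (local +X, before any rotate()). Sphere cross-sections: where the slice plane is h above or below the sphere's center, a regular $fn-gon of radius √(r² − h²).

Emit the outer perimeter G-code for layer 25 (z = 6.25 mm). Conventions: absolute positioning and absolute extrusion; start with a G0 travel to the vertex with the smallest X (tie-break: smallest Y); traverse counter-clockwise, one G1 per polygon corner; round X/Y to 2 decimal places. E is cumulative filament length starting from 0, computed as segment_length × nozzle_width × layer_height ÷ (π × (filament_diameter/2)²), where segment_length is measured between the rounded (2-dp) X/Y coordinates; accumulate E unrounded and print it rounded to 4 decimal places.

G0 X-10.08 Y1.78 Z6.25
G1 X-9.99 Y-2.21 E0.2489
G1 X-8.38 Y-5.87 E0.4982
G1 X-5.50 Y-8.63 E0.7470
G1 X-1.78 Y-10.08 E0.9960
G1 X2.21 Y-9.99 E1.2449
G1 X5.87 Y-8.38 E1.4942
G1 X8.63 Y-5.50 E1.7430
G1 X10.08 Y-1.78 E1.9920
G1 X9.99 Y2.21 E2.2409
G1 X8.38 Y5.87 E2.4902
G1 X5.50 Y8.63 E2.7390
G1 X1.78 Y10.08 E2.9880
G1 X-2.21 Y9.99 E3.2369
G1 X-5.87 Y8.38 E3.4862
G1 X-8.63 Y5.50 E3.7350
G1 X-10.08 Y1.78 E3.9840

At z = 6.25 mm: the r=11.5 sphere slices to a regular 16-gon of circumradius 10.232 (√(r²−h²) with h=5.25 from center); the cylinder at (14, -1) is not intersected at this z (z outside [19, 22.5]); the cylinder at (4.5, 15) is absent (z outside [6.5, 24]); Subtracting the remaining from the first: none of the subtracted shapes is present at this height, so the r=11.5 sphere is unchanged — 1 connected region; (whole slice rotated 35° about Z — lengths, areas and connectivity unchanged). The outline is a single polygon with 16 vertices. Extrusion per mm of travel: 0.6 × 0.25 / (π × 0.875²) = 0.062363. Accumulating E over each segment gives final E = 3.9840.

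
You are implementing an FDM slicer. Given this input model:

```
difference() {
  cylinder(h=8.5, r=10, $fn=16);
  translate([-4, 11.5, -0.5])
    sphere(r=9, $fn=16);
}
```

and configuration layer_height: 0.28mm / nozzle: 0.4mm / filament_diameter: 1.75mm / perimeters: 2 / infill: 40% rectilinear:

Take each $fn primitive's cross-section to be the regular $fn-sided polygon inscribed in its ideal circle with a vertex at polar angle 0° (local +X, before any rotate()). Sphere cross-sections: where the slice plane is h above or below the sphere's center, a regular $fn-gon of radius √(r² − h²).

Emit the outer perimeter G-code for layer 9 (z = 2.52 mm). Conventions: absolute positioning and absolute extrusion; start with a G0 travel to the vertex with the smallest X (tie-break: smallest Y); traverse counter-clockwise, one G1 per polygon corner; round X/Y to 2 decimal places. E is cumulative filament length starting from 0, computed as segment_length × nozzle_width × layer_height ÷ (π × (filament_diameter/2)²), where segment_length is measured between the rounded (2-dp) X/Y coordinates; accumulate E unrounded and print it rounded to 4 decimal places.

At z = 2.52 mm: the r=10 cylinder contributes a regular 16-gon of circumradius 10; the r=9 sphere at (-4, 11.5) contributes a regular 16-gon of circumradius √(9²−3.02²) = 8.478; Subtracting the remaining from the first: starting from the r=10 cylinder, the r=9 sphere at (-4, 11.5) partially overlaps it — only the 56.75 mm² overlap (of its 220.06 mm²) is removed, clipping the outline — 1 connected region. The outline is a single polygon with 19 vertices. Extrusion per mm of travel: 0.4 × 0.28 / (π × 0.875²) = 0.046564. Accumulating E over each segment gives final E = 2.9544.

G0 X-10.00 Y0.00 Z2.52
G1 X-9.24 Y-3.83 E0.1818
G1 X-7.07 Y-7.07 E0.3634
G1 X-3.83 Y-9.24 E0.5450
G1 X0.00 Y-10.00 E0.7268
G1 X3.83 Y-9.24 E0.9086
G1 X7.07 Y-7.07 E1.0902
G1 X9.24 Y-3.83 E1.2718
G1 X10.00 Y0.00 E1.4536
G1 X9.24 Y3.83 E1.6354
G1 X7.07 Y7.07 E1.8170
G1 X4.00 Y9.12 E1.9889
G1 X3.83 Y8.26 E2.0297
G1 X1.99 Y5.51 E2.1838
G1 X-0.76 Y3.67 E2.3378
G1 X-4.00 Y3.02 E2.4917
G1 X-7.24 Y3.67 E2.6456
G1 X-8.70 Y4.64 E2.7272
G1 X-9.24 Y3.83 E2.7725
G1 X-10.00 Y0.00 E2.9544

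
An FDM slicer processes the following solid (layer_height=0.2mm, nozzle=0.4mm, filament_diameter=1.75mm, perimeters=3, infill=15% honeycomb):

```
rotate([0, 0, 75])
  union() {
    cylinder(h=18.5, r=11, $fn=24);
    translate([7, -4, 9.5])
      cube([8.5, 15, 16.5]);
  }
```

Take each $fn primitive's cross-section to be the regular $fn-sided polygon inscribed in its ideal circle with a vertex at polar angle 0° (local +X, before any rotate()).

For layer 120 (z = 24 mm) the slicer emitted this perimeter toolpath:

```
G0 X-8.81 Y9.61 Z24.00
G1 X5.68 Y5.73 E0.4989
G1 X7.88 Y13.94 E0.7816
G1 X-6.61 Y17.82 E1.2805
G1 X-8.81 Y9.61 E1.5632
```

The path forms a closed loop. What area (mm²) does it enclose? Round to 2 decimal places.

Apply the shoelace formula to the sequence of (X, Y) vertices; enclosed area = 127.50 mm².

127.50 mm²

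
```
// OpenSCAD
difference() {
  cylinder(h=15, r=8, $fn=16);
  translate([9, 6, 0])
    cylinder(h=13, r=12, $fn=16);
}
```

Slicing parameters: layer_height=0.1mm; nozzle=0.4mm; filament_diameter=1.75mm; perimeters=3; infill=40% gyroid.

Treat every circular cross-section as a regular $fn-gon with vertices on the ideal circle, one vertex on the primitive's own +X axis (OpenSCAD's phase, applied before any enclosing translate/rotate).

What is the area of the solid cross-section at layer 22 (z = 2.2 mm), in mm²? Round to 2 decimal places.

At z = 2.2 mm: the cylinder: section is a regular 16-gon, circumradius r=8 (area = (16/2)·8.000²·sin(360°/16) = 195.93 mm²); the r=12 cylinder at (9, 6) gives a regular 16-gon of circumradius 12 (constant along its height) (area = (16/2)·12.000²·sin(360°/16) = 440.85 mm²); Taking the first minus the rest: starting from the r=8 cylinder (195.93 mm²), the r=12 cylinder at (9, 6) partially overlaps it — only the 99.61 mm² overlap (of its 440.85 mm²) is removed, clipping the outline — area = 96.32 mm². Overall, the cross-section is a single solid region. Net area = 96.32 mm².

96.32 mm²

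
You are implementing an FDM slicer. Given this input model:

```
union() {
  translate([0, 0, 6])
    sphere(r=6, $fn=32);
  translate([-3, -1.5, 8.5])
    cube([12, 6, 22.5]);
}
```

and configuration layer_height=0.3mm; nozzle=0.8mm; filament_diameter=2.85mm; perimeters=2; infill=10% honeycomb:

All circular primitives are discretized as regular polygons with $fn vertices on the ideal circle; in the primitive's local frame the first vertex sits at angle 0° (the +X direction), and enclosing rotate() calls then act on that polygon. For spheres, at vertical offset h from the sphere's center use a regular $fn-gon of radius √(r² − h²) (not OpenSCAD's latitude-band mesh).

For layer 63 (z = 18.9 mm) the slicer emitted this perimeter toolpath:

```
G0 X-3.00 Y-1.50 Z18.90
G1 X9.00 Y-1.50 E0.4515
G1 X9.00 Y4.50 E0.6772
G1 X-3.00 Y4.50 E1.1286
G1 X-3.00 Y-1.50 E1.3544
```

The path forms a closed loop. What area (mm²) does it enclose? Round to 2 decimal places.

72.00 mm²

Apply the shoelace formula to the sequence of (X, Y) vertices; enclosed area = 72.00 mm².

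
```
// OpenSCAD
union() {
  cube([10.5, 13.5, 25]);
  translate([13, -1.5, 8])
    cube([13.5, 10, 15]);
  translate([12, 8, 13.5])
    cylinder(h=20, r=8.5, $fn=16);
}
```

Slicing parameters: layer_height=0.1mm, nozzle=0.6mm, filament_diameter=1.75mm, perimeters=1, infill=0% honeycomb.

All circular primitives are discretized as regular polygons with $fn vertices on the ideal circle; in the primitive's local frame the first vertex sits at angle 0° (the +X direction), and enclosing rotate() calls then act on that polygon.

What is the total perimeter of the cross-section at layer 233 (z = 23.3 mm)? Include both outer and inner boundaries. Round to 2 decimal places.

64.98 mm

At z = 23.3 mm: the 10.5×13.5 cube contributes its full rectangle (perimeter 48.00 mm); the cube at (13, -1.5) is absent (z outside [8, 23]); the r=8.5 cylinder at (12, 8) contributes a regular 16-gon of circumradius 8.5 (perimeter = 2·16·8.500·sin(180°/16) = 53.06 mm); Combining (union): the regions partially overlap (shared area 76.98 mm²), so the edge portions inside another operand are dropped and the merged outline is re-measured after clipping — boundary = 64.98 mm. Overall, the cross-section is a single solid region. Total boundary length (outer) = 64.98 mm.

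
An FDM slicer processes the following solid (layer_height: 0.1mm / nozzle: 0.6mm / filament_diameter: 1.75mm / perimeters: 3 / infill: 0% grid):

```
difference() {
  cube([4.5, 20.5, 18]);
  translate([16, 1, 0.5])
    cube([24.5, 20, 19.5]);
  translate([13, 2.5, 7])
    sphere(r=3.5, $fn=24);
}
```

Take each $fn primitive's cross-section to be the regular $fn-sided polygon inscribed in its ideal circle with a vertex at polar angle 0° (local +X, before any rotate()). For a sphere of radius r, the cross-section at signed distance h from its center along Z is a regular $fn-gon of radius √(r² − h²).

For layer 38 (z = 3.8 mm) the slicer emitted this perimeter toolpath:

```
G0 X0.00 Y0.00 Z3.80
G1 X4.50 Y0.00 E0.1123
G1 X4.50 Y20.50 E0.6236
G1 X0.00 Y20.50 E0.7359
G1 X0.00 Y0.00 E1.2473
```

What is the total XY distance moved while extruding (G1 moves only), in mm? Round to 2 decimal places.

Sum the Euclidean lengths of each G1 segment: total = 50.00 mm.

50.00 mm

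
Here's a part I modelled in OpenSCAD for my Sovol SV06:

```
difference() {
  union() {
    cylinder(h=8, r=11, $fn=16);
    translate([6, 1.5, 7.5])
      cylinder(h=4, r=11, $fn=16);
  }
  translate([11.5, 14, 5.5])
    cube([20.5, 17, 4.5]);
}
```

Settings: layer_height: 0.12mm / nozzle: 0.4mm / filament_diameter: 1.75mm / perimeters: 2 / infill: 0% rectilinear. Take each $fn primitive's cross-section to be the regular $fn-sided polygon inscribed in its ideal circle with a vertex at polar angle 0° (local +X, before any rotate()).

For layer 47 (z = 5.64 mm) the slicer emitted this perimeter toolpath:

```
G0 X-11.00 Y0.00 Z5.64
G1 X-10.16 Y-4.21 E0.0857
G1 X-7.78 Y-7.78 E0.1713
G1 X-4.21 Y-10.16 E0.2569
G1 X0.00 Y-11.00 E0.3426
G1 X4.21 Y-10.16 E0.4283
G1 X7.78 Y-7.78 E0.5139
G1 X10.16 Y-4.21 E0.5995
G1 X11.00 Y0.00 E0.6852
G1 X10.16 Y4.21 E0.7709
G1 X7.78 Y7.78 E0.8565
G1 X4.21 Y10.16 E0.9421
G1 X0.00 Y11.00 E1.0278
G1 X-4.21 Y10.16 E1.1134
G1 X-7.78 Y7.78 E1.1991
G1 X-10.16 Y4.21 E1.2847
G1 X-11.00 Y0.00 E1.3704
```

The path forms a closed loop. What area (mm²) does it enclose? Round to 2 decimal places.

370.40 mm²

Apply the shoelace formula to the sequence of (X, Y) vertices; enclosed area = 370.40 mm².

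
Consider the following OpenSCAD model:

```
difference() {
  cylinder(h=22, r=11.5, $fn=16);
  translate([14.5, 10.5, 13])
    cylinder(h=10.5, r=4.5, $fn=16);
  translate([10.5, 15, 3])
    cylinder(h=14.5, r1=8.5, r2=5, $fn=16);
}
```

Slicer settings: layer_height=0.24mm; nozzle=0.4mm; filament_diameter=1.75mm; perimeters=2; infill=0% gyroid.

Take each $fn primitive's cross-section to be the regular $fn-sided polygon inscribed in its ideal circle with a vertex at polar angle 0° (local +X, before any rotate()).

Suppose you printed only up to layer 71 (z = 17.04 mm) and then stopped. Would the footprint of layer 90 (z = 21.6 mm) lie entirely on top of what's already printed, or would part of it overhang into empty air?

entirely on top

Compare the two slices. At z = 17.04: the r=11.5 cylinder gives a regular 16-gon of circumradius 11.5 (constant along its height) (area = (16/2)·11.500²·sin(360°/16) = 404.88 mm²); the r=4.5 cylinder at (14.5, 10.5) gives a regular 16-gon of circumradius 4.5 (constant along its height) (area = (16/2)·4.500²·sin(360°/16) = 61.99 mm²); the cone at (10.5, 15) (r1=8.5→r2=5) has section circumradius 5.111 here — a regular 16-gon (area = (16/2)·5.111²·sin(360°/16) = 79.97 mm²); Taking the first minus the rest: starting from the r=11.5 cylinder (404.88 mm²), the r=4.5 cylinder at (14.5, 10.5) misses the remaining region (no effect); the cone at (10.5, 15) misses the remaining region (no effect) — area = 404.88 mm². At z = 21.6: the cylinder: section is a regular 16-gon, circumradius r=11.5 (area = (16/2)·11.500²·sin(360°/16) = 404.88 mm²); the r=4.5 cylinder at (14.5, 10.5) gives a regular 16-gon of circumradius 4.5 (constant along its height) (area = (16/2)·4.500²·sin(360°/16) = 61.99 mm²); the cone at (10.5, 15) is not intersected at this z (z outside [3, 17.5]); After the difference (first − rest): starting from the r=11.5 cylinder (404.88 mm²), the r=4.5 cylinder at (14.5, 10.5) misses the remaining region (no effect) — area = 404.88 mm². Checking containment: the cross-section at z = 21.6 is a subset of the cross-section at z = 17.04.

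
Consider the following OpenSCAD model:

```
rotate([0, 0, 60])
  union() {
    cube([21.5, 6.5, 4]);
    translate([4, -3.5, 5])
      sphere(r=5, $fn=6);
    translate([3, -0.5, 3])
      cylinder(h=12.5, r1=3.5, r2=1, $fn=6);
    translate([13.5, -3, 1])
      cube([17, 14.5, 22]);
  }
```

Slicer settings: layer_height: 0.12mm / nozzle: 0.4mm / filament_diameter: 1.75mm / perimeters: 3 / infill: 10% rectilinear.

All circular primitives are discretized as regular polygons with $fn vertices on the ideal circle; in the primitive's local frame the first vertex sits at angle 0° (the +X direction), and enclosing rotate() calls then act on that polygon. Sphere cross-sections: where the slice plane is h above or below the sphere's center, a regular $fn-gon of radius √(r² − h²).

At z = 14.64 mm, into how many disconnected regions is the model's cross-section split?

2

At z = 14.64 mm: the cube is absent (z outside [0, 4]); the sphere at (4, -3.5) is absent (|z−center|=9.640 > r=5); the cone at (3, -0.5) contributes a regular 6-gon of circumradius 1.172 (interpolated between r1=3.5 and r2=1 at t=0.931); the 17×14.5 cube at (13.5, -3) contributes its full rectangle; Combining (union): the 2 present regions are separate (no shared area or edge), so areas and boundary lengths simply add and each stays a separate island — 2 connected regions; (rotated 60° about Z; rotation is an isometry so areas/perimeters/island counts are preserved). The result has 2 disconnected regions.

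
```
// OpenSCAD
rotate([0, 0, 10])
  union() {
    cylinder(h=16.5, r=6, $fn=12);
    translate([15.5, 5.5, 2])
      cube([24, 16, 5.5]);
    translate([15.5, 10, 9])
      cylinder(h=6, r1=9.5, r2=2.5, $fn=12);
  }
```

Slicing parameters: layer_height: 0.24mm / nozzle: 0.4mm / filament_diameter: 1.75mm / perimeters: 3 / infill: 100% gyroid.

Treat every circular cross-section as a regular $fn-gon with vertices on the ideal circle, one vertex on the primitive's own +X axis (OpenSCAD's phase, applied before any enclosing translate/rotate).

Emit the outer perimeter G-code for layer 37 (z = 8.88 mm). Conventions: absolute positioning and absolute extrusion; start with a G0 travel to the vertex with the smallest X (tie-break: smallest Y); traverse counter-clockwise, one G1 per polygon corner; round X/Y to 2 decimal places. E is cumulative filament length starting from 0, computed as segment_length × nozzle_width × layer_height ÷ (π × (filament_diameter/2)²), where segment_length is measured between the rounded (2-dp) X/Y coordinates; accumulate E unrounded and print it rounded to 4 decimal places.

At z = 8.88 mm: the cylinder: section is a regular 12-gon, circumradius r=6; the cube at (15.5, 5.5) does not reach this height (z outside [2, 7.5]); the cone at (15.5, 10) is not intersected at this z (z outside [9, 15]); Merging all regions: only the r=6 cylinder is present, so the union is just that shape — 1 connected region; (whole slice rotated 10° about Z — lengths, areas and connectivity unchanged). The outline is a single polygon with 12 vertices. Extrusion per mm of travel: 0.4 × 0.24 / (π × 0.875²) = 0.039912. Accumulating E over each segment gives final E = 1.4881.

G0 X-5.91 Y-1.04 Z8.88
G1 X-4.60 Y-3.86 E0.1241
G1 X-2.05 Y-5.64 E0.2482
G1 X1.04 Y-5.91 E0.3720
G1 X3.86 Y-4.60 E0.4961
G1 X5.64 Y-2.05 E0.6202
G1 X5.91 Y1.04 E0.7440
G1 X4.60 Y3.86 E0.8681
G1 X2.05 Y5.64 E0.9923
G1 X-1.04 Y5.91 E1.1161
G1 X-3.86 Y4.60 E1.2402
G1 X-5.64 Y2.05 E1.3643
G1 X-5.91 Y-1.04 E1.4881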